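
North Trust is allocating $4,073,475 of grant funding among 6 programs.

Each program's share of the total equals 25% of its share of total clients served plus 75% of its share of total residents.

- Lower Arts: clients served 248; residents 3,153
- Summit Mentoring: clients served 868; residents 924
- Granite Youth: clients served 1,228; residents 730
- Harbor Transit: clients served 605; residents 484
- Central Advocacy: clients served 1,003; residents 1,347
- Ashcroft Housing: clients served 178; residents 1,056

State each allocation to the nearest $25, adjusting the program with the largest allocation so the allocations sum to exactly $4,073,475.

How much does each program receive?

Lower Arts: $1,313,125; Summit Mentoring: $580,925; Granite Youth: $592,675; Harbor Transit: $341,375; Central Advocacy: $782,175; Ashcroft Housing: $463,200

Clients served total 4,130; residents total 7,694.
Blended shares (25% clients served + 75% residents): Lower Arts 0.3224; Summit Mentoring 0.1426; Granite Youth 0.1455; Harbor Transit 0.0838; Central Advocacy 0.1920; Ashcroft Housing 0.1137.
Raw shares: Lower Arts 1,313,133.51; Summit Mentoring 580,928.69; Granite Youth 592,664.08; Harbor Transit 341,364.93; Central Advocacy 782,180.11; Ashcroft Housing 463,203.69.
At nearest $25: Lower Arts $1,313,125; Summit Mentoring $580,925; Granite Youth $592,675; Harbor Transit $341,375; Central Advocacy $782,175; Ashcroft Housing $463,200. Sum = $4,073,475.
No rounding difference to absorb.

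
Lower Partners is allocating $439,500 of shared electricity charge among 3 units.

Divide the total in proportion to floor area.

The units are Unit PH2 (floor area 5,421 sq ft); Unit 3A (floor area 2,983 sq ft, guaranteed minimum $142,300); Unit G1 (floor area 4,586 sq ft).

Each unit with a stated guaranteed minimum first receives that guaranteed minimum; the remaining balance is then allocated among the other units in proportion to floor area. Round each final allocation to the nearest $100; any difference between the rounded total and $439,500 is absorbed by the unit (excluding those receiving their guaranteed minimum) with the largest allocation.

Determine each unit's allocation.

Guaranteed amounts: Unit 3A $142,300. Remaining pool $297,200.
Remaining pool split over remaining floor area 10,007: Unit PH2 160,999.42 → $161,000; Unit G1 136,200.58 → $136,200.

Unit PH2: $161,000 | Unit 3A: $142,300 | Unit G1: $136,200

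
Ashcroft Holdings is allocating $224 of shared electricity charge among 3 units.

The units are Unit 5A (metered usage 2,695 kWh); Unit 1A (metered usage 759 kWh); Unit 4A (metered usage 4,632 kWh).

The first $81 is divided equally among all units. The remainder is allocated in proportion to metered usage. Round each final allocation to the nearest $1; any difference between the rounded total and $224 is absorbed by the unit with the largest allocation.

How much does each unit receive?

Unit 5A: $75 · Unit 1A: $40 · Unit 4A: $109

$81 shared equally gives $27 per unit.
Remainder $143 by metered usage (total 8,086): Unit 5A 47.66 → $48; Unit 1A 13.42 → $13; Unit 4A 81.92 → $82.
Totals: Unit 5A $27 + $48 = $75; Unit 1A $27 + $13 = $40; Unit 4A $27 + $82 = $109.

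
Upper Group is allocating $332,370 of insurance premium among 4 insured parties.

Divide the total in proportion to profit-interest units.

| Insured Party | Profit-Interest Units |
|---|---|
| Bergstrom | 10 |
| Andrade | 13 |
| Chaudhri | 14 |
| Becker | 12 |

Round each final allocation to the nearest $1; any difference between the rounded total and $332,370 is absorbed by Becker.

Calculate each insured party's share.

Profit-interest units total: 49.
Unrounded shares: Bergstrom 10/49 × $332,370 = 67,830.61; Andrade 13/49 × $332,370 = 88,179.80; Chaudhri 14/49 × $332,370 = 94,962.86; Becker 12/49 × $332,370 = 81,396.73.
After rounding ($1): Bergstrom $67,831; Andrade $88,180; Chaudhri $94,963; Becker $81,397. Sum = $332,371.
Difference $332,370 − $332,371 = −$1 applied to Becker: Becker becomes $81,396.

Bergstrom: $67,831; Andrade: $88,180; Chaudhri: $94,963; Becker: $81,396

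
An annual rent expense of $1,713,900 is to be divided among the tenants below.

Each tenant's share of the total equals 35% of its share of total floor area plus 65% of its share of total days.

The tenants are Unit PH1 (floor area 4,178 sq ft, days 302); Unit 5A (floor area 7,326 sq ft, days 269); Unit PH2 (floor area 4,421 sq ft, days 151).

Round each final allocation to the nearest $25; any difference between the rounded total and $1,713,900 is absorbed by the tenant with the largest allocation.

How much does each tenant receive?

Totals — floor area 15,925, days 722.
Blended shares (35% floor area + 65% days): Unit PH1 0.3637; Unit 5A 0.4032; Unit PH2 0.2331.
Raw shares: Unit PH1 623,358.85; Unit 5A 691,019.64; Unit PH2 399,521.51.
After rounding ($25): Unit PH1 $623,350; Unit 5A $691,025; Unit PH2 $399,525. Sum = $1,713,900.
Sum already equals the total — no adjustment.

Unit PH1: $623,350; Unit 5A: $691,025; Unit PH2: $399,525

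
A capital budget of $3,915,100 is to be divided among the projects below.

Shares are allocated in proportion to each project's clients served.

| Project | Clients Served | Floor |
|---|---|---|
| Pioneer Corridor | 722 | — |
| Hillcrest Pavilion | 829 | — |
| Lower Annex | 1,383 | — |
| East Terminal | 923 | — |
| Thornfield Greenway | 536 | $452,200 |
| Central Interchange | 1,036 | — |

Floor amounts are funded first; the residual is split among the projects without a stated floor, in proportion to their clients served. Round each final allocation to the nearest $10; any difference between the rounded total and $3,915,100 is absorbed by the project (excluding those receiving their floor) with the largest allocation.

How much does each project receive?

Minimums first: Thornfield Greenway $452,200. Balance $3,462,900.
Balance split over remaining clients served 4,893: Pioneer Corridor 510,977.68 → $510,980; Hillcrest Pavilion 586,704.29 → $586,700; Lower Annex 978,784.12 → $978,780; East Terminal 653,230.47 → $653,230; Central Interchange 733,203.43 → $733,200.
Rounding difference +$10 applied to Lower Annex → $978,790.

Pioneer Corridor: $510,980 · Hillcrest Pavilion: $586,700 · Lower Annex: $978,790 · East Terminal: $653,230 · Thornfield Greenway: $452,200 · Central Interchange: $733,200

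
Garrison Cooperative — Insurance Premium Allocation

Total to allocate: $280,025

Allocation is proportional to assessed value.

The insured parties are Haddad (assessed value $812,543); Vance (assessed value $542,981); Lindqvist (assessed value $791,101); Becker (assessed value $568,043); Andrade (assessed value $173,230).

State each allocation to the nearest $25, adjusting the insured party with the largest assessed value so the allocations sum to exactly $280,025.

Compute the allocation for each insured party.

Haddad: $78,800 · Vance: $52,650 · Lindqvist: $76,700 · Becker: $55,075 · Andrade: $16,800

Combined assessed value = 812,543 + 542,981 + 791,101 + 568,043 + 173,230 = 2,887,898.
Proportional shares: Haddad 78,788.22; Vance 52,650.15; Lindqvist 76,709.10; Becker 55,080.28; Andrade 16,797.25.
At nearest $25: Haddad $78,800; Vance $52,650; Lindqvist $76,700; Becker $55,075; Andrade $16,800. Sum = $280,025.
No rounding difference to absorb.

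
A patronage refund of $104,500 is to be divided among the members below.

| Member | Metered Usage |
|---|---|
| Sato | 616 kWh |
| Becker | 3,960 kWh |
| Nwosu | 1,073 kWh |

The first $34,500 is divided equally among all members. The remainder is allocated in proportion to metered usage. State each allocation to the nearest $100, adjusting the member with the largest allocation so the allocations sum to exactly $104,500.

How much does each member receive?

$34,500 shared equally gives $11,500 per member.
Remainder $70,000 by metered usage (total 5,649): Sato 7,633.21 → $7,600; Becker 49,070.63 → $49,100; Nwosu 13,296.16 → $13,300.
Totals: Sato $11,500 + $7,600 = $19,100; Becker $11,500 + $49,100 = $60,600; Nwosu $11,500 + $13,300 = $24,800.

Sato: $19,100 · Becker: $60,600 · Nwosu: $24,800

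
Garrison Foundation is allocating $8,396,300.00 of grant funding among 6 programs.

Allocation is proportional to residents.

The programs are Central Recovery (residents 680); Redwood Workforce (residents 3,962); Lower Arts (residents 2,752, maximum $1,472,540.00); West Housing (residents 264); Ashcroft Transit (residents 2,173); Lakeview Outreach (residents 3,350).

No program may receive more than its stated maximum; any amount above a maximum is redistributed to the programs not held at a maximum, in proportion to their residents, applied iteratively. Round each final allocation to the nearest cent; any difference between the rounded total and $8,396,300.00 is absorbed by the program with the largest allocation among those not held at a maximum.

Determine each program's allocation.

Central Recovery: $451,448.54; Redwood Workforce: $2,630,351.62; Lower Arts: $1,472,540.00; West Housing: $175,268.26; Ashcroft Transit: $1,442,643.64; Lakeview Outreach: $2,224,047.94

Sum of residents: 13,181.
Unconstrained shares: Central Recovery 433,160.1548; Redwood Workforce 2,523,794.9018; Lower Arts 1,753,024.6264; West Housing 168,168.0601; Ashcroft Transit 1,384,201.4946; Lakeview Outreach 2,133,950.7625.
Capped: Lower Arts ($1,472,540.00); remaining pool $6,923,760.00 reallocated over remaining residents 10,429.
Redistributed shares: Central Recovery 451,448.5377 → $451,448.54; Redwood Workforce 2,630,351.6272 → $2,630,351.63; West Housing 175,268.2558 → $175,268.26; Ashcroft Transit 1,442,643.6360 → $1,442,643.64; Lakeview Outreach 2,224,047.9432 → $2,224,047.94.
Rounding difference −$0.01 applied to Redwood Workforce → $2,630,351.62.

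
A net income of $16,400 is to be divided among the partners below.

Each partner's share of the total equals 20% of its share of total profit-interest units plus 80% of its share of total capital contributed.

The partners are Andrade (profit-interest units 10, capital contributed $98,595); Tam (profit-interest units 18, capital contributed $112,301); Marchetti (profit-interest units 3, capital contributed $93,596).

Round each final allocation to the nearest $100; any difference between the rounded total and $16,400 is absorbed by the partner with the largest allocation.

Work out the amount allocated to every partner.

Profit-interest units total 31; capital contributed total 304,492.
Composite weights (20% profit-interest units + 80% capital contributed): Andrade 0.3236; Tam 0.4112; Marchetti 0.2653.
Proportional shares: Andrade 5,306.34; Tam 6,743.36; Marchetti 4,350.30.
At nearest $100: Andrade $5,300; Tam $6,700; Marchetti $4,400. Sum = $16,400.
Rounded total matches; no reconciliation needed.

Andrade: $5,300; Tam: $6,700; Marchetti: $4,400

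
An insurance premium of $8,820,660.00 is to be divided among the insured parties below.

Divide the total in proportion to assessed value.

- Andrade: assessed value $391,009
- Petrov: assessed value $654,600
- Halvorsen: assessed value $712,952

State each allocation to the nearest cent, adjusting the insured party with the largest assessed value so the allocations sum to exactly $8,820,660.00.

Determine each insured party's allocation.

Sum of assessed value: 391,009 + 654,600 + 712,952 = 1,758,561.
Proportional shares: Andrade 1,961,238.4478; Petrov 3,283,368.6383; Halvorsen 3,576,052.9139.
Rounded to nearest cent: Andrade $1,961,238.45; Petrov $3,283,368.64; Halvorsen $3,576,052.91. Sum = $8,820,660.00.
Rounded total matches; no reconciliation needed.

Andrade: $1,961,238.45; Petrov: $3,283,368.64; Halvorsen: $3,576,052.91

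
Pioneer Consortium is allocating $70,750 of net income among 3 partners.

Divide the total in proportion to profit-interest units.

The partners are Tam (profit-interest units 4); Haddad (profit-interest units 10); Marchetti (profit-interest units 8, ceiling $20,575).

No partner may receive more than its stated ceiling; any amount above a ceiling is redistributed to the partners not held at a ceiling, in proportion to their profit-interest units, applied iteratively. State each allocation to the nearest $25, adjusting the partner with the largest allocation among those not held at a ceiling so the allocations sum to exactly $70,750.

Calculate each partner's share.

Combined profit-interest units = 22.
Unconstrained shares: Tam 12,863.64; Haddad 32,159.09; Marchetti 25,727.27.
Cap binds for Marchetti ($20,575); balance $50,175 reallocated over remaining profit-interest units 14.
Shares after redistribution: Tam 14,335.71 → $14,325; Haddad 35,839.29 → $35,850.

Tam: $14,325; Haddad: $35,850; Marchetti: $20,575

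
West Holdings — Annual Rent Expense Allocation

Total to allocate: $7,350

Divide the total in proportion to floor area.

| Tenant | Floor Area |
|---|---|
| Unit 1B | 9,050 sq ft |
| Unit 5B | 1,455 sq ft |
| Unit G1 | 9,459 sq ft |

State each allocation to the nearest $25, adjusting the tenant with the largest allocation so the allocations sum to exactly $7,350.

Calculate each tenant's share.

Combined floor area = 19,964.
Raw shares: Unit 1B 9,050/19,964 × $7,350 = 3,331.87; Unit 5B 1,455/19,964 × $7,350 = 535.68; Unit G1 9,459/19,964 × $7,350 = 3,482.45.
At nearest $25: Unit 1B $3,325; Unit 5B $525; Unit G1 $3,475. Sum = $7,325.
Difference $7,350 − $7,325 = +$25 applied to largest allocation (Unit G1): Unit G1 becomes $3,500.

Unit 1B: $3,325; Unit 5B: $525; Unit G1: $3,500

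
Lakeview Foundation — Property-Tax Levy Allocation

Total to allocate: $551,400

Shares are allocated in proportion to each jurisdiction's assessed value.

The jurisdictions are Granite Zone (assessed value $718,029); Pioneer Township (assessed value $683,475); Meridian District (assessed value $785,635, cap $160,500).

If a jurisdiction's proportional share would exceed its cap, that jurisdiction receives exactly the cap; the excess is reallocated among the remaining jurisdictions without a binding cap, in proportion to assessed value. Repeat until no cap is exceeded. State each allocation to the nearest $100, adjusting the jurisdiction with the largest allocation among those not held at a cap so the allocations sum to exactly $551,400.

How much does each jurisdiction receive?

Sum of assessed value: 2,187,139.
Unconstrained shares: Granite Zone 181,022.42; Pioneer Township 172,311.00; Meridian District 198,066.58.
Capped: Meridian District ($160,500); remaining pool $390,900 reallocated over remaining assessed value 1,401,504.
Redistributed shares: Granite Zone 200,268.81 → $200,300; Pioneer Township 190,631.19 → $190,600.

Granite Zone: $200,300 · Pioneer Township: $190,600 · Meridian District: $160,500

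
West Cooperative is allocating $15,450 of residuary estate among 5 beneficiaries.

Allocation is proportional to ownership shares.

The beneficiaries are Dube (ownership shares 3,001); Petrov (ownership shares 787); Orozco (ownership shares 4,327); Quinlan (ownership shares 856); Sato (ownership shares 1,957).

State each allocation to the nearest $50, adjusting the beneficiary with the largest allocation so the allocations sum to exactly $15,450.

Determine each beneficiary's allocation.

Dube: $4,250 · Petrov: $1,100 · Orozco: $6,150 · Quinlan: $1,200 · Sato: $2,750

Total ownership shares = 10,928.
Proportional shares: Dube 3,001/10,928 × $15,450 = 4,242.81; Petrov 787/10,928 × $15,450 = 1,112.66; Orozco 4,327/10,928 × $15,450 = 6,117.51; Quinlan 856/10,928 × $15,450 = 1,210.21; Sato 1,957/10,928 × $15,450 = 2,766.81.
At nearest $50: Dube $4,250; Petrov $1,100; Orozco $6,100; Quinlan $1,200; Sato $2,750. Sum = $15,400.
Difference $15,450 − $15,400 = +$50 applied to largest allocation (Orozco): Orozco becomes $6,150.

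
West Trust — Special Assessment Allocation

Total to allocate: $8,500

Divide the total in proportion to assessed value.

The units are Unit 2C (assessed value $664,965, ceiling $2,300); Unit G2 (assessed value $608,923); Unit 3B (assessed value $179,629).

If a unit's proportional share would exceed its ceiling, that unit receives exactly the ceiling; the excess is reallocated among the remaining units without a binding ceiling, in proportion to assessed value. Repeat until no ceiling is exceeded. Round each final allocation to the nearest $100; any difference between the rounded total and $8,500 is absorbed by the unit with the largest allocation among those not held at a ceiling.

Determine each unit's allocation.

Assessed value total: 1,453,517.
Pro-rata shares before constraints: Unit 2C 3,888.64; Unit G2 3,560.91; Unit 3B 1,050.45.
Capped: Unit 2C ($2,300); residual $6,200 reallocated over remaining assessed value 788,552.
Redistributed shares: Unit G2 4,787.66 → $4,800; Unit 3B 1,412.34 → $1,400.

Unit 2C: $2,300 | Unit G2: $4,800 | Unit 3B: $1,400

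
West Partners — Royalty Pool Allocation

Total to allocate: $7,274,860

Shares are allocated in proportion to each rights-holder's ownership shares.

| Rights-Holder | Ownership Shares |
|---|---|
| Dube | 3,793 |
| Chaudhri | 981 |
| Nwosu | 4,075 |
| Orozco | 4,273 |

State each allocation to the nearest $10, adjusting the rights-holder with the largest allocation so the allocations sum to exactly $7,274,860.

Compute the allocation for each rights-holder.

Dube: $2,102,850 | Chaudhri: $543,870 | Nwosu: $2,259,190 | Orozco: $2,368,950

Combined ownership shares = 13,122.
Raw shares: Dube 3,793/13,122 × $7,274,860 = 2,102,845.91; Chaudhri 981/13,122 × $7,274,860 = 543,868.13; Nwosu 4,075/13,122 × $7,274,860 = 2,259,187.20; Orozco 4,273/13,122 × $7,274,860 = 2,368,958.75.
At nearest $10: Dube $2,102,850; Chaudhri $543,870; Nwosu $2,259,190; Orozco $2,368,960. Sum = $7,274,870.
Difference $7,274,860 − $7,274,870 = −$10 applied to largest allocation (Orozco): Orozco becomes $2,368,950.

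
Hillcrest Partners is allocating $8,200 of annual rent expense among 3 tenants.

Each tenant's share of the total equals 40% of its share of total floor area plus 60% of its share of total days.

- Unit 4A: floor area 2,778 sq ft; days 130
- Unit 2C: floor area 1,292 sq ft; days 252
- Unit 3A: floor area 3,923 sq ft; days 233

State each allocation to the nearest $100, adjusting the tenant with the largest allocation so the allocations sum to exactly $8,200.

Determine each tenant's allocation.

Unit 4A: $2,200 | Unit 2C: $2,500 | Unit 3A: $3,500

Floor area total 7,993; days total 615.
Blended shares (40% floor area + 60% days): Unit 4A 0.2659; Unit 2C 0.3105; Unit 3A 0.4236.
Proportional shares: Unit 4A 2,179.98; Unit 2C 2,546.18; Unit 3A 3,473.84.
After rounding ($100): Unit 4A $2,200; Unit 2C $2,500; Unit 3A $3,500. Sum = $8,200.
No rounding difference to absorb.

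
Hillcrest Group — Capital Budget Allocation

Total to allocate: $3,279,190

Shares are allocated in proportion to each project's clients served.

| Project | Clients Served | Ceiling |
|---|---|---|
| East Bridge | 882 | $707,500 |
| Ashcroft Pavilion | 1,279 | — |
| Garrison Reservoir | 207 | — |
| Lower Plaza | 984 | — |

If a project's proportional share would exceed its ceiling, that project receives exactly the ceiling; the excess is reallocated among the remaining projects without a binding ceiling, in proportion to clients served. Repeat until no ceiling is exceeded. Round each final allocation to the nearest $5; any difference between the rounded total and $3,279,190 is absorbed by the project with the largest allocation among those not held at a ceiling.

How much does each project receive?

Clients served total: 3,352.
Pro-rata shares before constraints: East Bridge 862,841.76; Ashcroft Pavilion 1,251,218.38; Garrison Reservoir 202,503.68; Lower Plaza 962,626.18.
Held at cap: East Bridge ($707,500); balance $2,571,690 reallocated over remaining clients served 2,470.
Redistributed shares: Ashcroft Pavilion 1,331,656.48 → $1,331,655; Garrison Reservoir 215,522.20 → $215,520; Lower Plaza 1,024,511.32 → $1,024,510.
Rounding difference +$5 applied to Ashcroft Pavilion → $1,331,660.

East Bridge: $707,500 | Ashcroft Pavilion: $1,331,660 | Garrison Reservoir: $215,520 | Lower Plaza: $1,024,510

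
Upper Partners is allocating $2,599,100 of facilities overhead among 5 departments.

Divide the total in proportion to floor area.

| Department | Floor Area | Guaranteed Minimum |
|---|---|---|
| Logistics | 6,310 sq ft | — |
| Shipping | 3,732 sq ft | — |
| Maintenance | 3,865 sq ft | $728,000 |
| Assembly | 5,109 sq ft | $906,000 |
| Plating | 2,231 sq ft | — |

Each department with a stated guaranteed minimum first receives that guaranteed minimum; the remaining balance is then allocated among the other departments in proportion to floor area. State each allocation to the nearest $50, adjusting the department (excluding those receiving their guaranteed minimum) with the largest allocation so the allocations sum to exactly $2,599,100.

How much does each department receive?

Logistics: $496,200 · Shipping: $293,450 · Maintenance: $728,000 · Assembly: $906,000 · Plating: $175,450

Guaranteed amounts: Maintenance $728,000; Assembly $906,000. Residual $965,100.
Residual split over remaining floor area 12,273: Logistics 496,193.35 → $496,200; Shipping 293,469.67 → $293,450; Plating 175,436.98 → $175,450.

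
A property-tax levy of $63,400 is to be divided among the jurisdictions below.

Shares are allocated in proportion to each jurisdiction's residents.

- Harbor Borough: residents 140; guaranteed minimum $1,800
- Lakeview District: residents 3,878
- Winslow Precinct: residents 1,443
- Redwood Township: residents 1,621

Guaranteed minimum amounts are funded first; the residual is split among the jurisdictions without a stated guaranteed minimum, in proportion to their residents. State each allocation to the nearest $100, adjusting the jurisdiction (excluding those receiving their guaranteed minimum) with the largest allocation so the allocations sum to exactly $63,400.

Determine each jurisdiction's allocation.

Minimums first: Harbor Borough $1,800. Remaining pool $61,600.
Remaining pool split over remaining residents 6,942: Lakeview District 34,411.52 → $34,400; Winslow Precinct 12,804.49 → $12,800; Redwood Township 14,383.98 → $14,400.

Harbor Borough: $1,800 | Lakeview District: $34,400 | Winslow Precinct: $12,800 | Redwood Township: $14,400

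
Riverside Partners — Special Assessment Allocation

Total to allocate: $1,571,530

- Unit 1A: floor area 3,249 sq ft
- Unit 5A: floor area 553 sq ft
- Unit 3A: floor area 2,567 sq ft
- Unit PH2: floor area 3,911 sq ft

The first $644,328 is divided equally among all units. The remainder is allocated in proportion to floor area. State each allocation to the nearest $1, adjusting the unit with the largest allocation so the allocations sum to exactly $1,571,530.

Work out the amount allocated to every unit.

First tranche $644,328 split equally: $161,082 each.
Remainder $927,202 by floor area (total 10,280): Unit 1A 293,042.73 → $293,043; Unit 5A 49,877.70 → $49,878; Unit 3A 231,529.92 → $231,530; Unit PH2 352,751.66 → $352,752.
Rounding difference −$1 on remainder applied to Unit PH2.
Totals: Unit 1A $161,082 + $293,043 = $454,125; Unit 5A $161,082 + $49,878 = $210,960; Unit 3A $161,082 + $231,530 = $392,612; Unit PH2 $161,082 + $352,751 = $513,833.

Unit 1A: $454,125; Unit 5A: $210,960; Unit 3A: $392,612; Unit PH2: $513,833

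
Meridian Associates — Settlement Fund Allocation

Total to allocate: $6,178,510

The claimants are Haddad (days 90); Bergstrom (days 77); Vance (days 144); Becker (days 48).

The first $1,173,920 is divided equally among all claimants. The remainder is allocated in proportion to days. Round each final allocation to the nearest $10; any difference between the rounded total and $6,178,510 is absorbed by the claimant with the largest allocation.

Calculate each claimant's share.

Haddad: $1,548,110; Bergstrom: $1,366,890; Vance: $2,300,890; Becker: $962,620

Equal tier: $1,173,920 ÷ 4 = $293,480 apiece.
Remainder $5,004,590 by days (total 359): Haddad 1,254,632.59 → $1,254,630; Bergstrom 1,073,407.88 → $1,073,410; Vance 2,007,412.14 → $2,007,410; Becker 669,137.38 → $669,140.
Totals: Haddad $293,480 + $1,254,630 = $1,548,110; Bergstrom $293,480 + $1,073,410 = $1,366,890; Vance $293,480 + $2,007,410 = $2,300,890; Becker $293,480 + $669,140 = $962,620.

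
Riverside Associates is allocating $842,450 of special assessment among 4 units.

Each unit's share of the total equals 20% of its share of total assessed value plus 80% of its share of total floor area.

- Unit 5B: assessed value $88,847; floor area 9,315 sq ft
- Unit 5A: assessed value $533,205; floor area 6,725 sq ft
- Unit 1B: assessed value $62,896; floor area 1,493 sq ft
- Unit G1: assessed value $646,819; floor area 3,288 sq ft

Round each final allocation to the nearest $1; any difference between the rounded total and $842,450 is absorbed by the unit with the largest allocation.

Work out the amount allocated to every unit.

Assessed value total 1,331,767; floor area total 20,821.
Blended shares (20% assessed value + 80% floor area): Unit 5B 0.3713; Unit 5A 0.3385; Unit 1B 0.0668; Unit G1 0.2235.
Unrounded shares: Unit 5B 312,760.07; Unit 5A 285,142.19; Unit 1B 56,284.64; Unit G1 188,263.10.
After rounding ($1): Unit 5B $312,760; Unit 5A $285,142; Unit 1B $56,285; Unit G1 $188,263. Sum = $842,450.
No rounding difference to absorb.

Unit 5B: $312,760 | Unit 5A: $285,142 | Unit 1B: $56,285 | Unit G1: $188,263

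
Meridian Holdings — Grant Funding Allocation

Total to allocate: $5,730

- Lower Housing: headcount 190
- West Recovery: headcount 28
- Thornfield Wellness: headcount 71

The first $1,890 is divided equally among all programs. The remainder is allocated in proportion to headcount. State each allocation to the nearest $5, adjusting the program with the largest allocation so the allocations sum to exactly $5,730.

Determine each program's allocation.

Lower Housing: $3,155 · West Recovery: $1,000 · Thornfield Wellness: $1,575

First tranche $1,890 split equally: $630 each.
Remainder $3,840 by headcount (total 289): Lower Housing 2,524.57 → $2,525; West Recovery 372.04 → $370; Thornfield Wellness 943.39 → $945.
Totals: Lower Housing $630 + $2,525 = $3,155; West Recovery $630 + $370 = $1,000; Thornfield Wellness $630 + $945 = $1,575.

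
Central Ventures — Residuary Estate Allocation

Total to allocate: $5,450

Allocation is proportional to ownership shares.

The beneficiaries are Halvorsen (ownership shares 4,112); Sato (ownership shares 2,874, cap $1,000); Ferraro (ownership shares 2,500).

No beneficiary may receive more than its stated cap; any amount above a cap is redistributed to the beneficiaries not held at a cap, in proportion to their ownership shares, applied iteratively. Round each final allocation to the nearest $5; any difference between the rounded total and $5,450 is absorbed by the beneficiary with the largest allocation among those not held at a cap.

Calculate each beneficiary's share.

Halvorsen: $2,765; Sato: $1,000; Ferraro: $1,685

Total ownership shares = 9,486.
Unconstrained shares: Halvorsen 2,362.47; Sato 1,651.20; Ferraro 1,436.33.
Held at cap: Sato ($1,000); residual $4,450 reallocated over remaining ownership shares 6,612.
Redistributed shares: Halvorsen 2,767.45 → $2,765; Ferraro 1,682.55 → $1,685.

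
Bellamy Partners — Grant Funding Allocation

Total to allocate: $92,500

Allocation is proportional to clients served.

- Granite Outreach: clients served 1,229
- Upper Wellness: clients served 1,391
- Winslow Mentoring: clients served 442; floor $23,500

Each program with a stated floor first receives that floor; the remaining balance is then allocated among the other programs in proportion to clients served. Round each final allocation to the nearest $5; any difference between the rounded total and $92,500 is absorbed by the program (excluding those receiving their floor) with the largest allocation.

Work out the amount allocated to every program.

Guaranteed amounts: Winslow Mentoring $23,500. Residual $69,000.
Residual split over remaining clients served 2,620: Granite Outreach 32,366.79 → $32,365; Upper Wellness 36,633.21 → $36,635.

Granite Outreach: $32,365 · Upper Wellness: $36,635 · Winslow Mentoring: $23,500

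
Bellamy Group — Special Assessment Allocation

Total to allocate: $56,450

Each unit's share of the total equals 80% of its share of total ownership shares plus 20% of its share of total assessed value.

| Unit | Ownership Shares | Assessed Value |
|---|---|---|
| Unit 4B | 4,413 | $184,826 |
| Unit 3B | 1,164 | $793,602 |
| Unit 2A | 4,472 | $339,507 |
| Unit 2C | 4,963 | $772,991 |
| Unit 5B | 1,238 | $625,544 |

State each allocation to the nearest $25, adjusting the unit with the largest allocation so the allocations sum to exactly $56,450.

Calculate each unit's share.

Ownership shares total 16,250; assessed value total 2,716,470.
Composite weights (80% ownership shares + 20% assessed value): Unit 4B 0.2309; Unit 3B 0.1157; Unit 2A 0.2452; Unit 2C 0.3012; Unit 5B 0.1070.
Unrounded shares: Unit 4B 13,032.23; Unit 3B 6,533.16; Unit 2A 13,839.07; Unit 2C 17,005.21; Unit 5B 6,040.34.
After rounding ($25): Unit 4B $13,025; Unit 3B $6,525; Unit 2A $13,850; Unit 2C $17,000; Unit 5B $6,050. Sum = $56,450.
Rounded total matches; no reconciliation needed.

Unit 4B: $13,025 | Unit 3B: $6,525 | Unit 2A: $13,850 | Unit 2C: $17,000 | Unit 5B: $6,050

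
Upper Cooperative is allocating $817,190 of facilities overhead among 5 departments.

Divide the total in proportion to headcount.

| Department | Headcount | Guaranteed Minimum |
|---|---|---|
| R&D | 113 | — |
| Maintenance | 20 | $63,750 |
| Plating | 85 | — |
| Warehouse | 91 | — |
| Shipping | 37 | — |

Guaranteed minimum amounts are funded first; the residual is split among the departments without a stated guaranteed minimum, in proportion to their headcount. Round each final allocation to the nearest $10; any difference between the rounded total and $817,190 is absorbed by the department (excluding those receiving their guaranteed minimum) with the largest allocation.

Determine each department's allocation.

Guaranteed amounts: Maintenance $63,750. Balance $753,440.
Balance split over remaining headcount 326: R&D 261,161.72 → $261,160; Plating 196,449.08 → $196,450; Warehouse 210,316.07 → $210,320; Shipping 85,513.13 → $85,510.

R&D: $261,160; Maintenance: $63,750; Plating: $196,450; Warehouse: $210,320; Shipping: $85,510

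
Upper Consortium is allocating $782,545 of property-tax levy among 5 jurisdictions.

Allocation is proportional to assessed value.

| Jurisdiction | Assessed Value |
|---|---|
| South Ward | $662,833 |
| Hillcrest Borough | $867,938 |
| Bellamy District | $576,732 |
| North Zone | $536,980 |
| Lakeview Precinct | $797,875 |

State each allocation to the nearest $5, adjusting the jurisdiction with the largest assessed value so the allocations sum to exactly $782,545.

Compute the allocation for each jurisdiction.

Total assessed value = 3,442,358.
Raw shares: South Ward 662,833/3,442,358 × $782,545 = 150,680.62; Hillcrest Borough 867,938/3,442,358 × $782,545 = 197,306.77; Bellamy District 576,732/3,442,358 × $782,545 = 131,107.44; North Zone 536,980/3,442,358 × $782,545 = 122,070.69; Lakeview Precinct 797,875/3,442,358 × $782,545 = 181,379.48.
Rounded to nearest $5: South Ward $150,680; Hillcrest Borough $197,305; Bellamy District $131,105; North Zone $122,070; Lakeview Precinct $181,380. Sum = $782,540.
Difference $782,545 − $782,540 = +$5 applied to largest assessed value (Hillcrest Borough): Hillcrest Borough becomes $197,310.

South Ward: $150,680 | Hillcrest Borough: $197,310 | Bellamy District: $131,105 | North Zone: $122,070 | Lakeview Precinct: $181,380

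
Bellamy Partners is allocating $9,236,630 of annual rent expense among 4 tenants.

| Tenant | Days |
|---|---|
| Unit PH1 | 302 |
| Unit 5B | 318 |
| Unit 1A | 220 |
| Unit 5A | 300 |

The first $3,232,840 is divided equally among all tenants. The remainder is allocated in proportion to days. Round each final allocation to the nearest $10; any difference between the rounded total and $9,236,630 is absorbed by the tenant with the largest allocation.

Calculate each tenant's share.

Unit PH1: $2,398,690; Unit 5B: $2,482,950; Unit 1A: $1,966,840; Unit 5A: $2,388,150

First tranche $3,232,840 split equally: $808,210 each.
Remainder $6,003,790 by days (total 1,140): Unit PH1 1,590,477.70 → $1,590,480; Unit 5B 1,674,741.42 → $1,674,740; Unit 1A 1,158,626.14 → $1,158,630; Unit 5A 1,579,944.74 → $1,579,940.
Totals: Unit PH1 $808,210 + $1,590,480 = $2,398,690; Unit 5B $808,210 + $1,674,740 = $2,482,950; Unit 1A $808,210 + $1,158,630 = $1,966,840; Unit 5A $808,210 + $1,579,940 = $2,388,150.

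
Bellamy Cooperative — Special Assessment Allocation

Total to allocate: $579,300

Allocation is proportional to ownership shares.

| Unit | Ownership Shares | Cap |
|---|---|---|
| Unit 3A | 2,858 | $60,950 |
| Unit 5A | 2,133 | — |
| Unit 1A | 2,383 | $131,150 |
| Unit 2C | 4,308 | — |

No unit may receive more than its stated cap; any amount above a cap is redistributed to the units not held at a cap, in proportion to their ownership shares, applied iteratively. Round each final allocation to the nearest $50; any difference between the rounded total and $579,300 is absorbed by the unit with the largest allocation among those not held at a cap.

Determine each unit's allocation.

Unit 3A: $60,950 · Unit 5A: $128,250 · Unit 1A: $131,150 · Unit 2C: $258,950

Ownership shares total: 11,682.
Pro-rata shares before constraints: Unit 3A 141,725.68; Unit 5A 105,773.57; Unit 1A 118,170.85; Unit 2C 213,629.89.
Capped: Unit 3A ($60,950); balance $518,350 reallocated over remaining ownership shares 8,824.
Capped: Unit 1A ($131,150); balance $387,200 reallocated over remaining ownership shares 6,441.
Redistributed shares: Unit 5A 128,225.06 → $128,250; Unit 2C 258,974.94 → $258,950.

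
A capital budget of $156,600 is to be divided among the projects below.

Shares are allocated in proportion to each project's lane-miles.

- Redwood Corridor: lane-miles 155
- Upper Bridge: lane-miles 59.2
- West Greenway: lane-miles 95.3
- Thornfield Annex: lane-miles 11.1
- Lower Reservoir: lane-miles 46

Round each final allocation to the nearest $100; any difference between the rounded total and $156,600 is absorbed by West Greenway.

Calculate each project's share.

Redwood Corridor: $66,200 · Upper Bridge: $25,300 · West Greenway: $40,800 · Thornfield Annex: $4,700 · Lower Reservoir: $19,600

Combined lane-miles = 366.6.
Raw shares: Redwood Corridor 155/366.6 × $156,600 = 66,211.13; Upper Bridge 59.2/366.6 × $156,600 = 25,288.38; West Greenway 95.3/366.6 × $156,600 = 40,709.17; Thornfield Annex 11.1/366.6 × $156,600 = 4,741.57; Lower Reservoir 46/366.6 × $156,600 = 19,649.75.
At nearest $100: Redwood Corridor $66,200; Upper Bridge $25,300; West Greenway $40,700; Thornfield Annex $4,700; Lower Reservoir $19,600. Sum = $156,500.
Difference $156,600 − $156,500 = +$100 applied to West Greenway: West Greenway becomes $40,800.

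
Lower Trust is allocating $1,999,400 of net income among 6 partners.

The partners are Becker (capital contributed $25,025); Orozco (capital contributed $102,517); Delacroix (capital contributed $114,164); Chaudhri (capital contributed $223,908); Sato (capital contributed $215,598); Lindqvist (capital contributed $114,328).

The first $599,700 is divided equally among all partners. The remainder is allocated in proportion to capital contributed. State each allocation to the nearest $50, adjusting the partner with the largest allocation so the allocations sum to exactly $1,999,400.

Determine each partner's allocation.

$599,700 shared equally gives $99,950 per partner.
Remainder $1,399,700 by capital contributed (total 795,540): Becker 44,029.83 → $44,050; Orozco 180,371.88 → $180,350; Delacroix 200,864.01 → $200,850; Chaudhri 393,951.31 → $393,950; Sato 379,330.42 → $379,350; Lindqvist 201,152.55 → $201,150.
Totals: Becker $99,950 + $44,050 = $144,000; Orozco $99,950 + $180,350 = $280,300; Delacroix $99,950 + $200,850 = $300,800; Chaudhri $99,950 + $393,950 = $493,900; Sato $99,950 + $379,350 = $479,300; Lindqvist $99,950 + $201,150 = $301,100.

Becker: $144,000 | Orozco: $280,300 | Delacroix: $300,800 | Chaudhri: $493,900 | Sato: $479,300 | Lindqvist: $301,100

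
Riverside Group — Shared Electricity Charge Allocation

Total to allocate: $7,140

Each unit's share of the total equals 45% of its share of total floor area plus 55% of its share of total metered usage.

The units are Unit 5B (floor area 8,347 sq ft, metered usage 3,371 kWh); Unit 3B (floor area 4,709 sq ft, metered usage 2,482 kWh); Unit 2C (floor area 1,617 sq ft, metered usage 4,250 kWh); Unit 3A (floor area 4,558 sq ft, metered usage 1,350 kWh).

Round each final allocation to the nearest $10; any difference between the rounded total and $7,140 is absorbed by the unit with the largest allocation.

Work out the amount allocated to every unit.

Floor area total 19,231; metered usage total 11,453.
Composite weights (45% floor area + 55% metered usage): Unit 5B 0.3572; Unit 3B 0.2294; Unit 2C 0.2419; Unit 3A 0.1715.
Unrounded shares: Unit 5B 2,550.41; Unit 3B 1,637.78; Unit 2C 1,727.40; Unit 3A 1,224.41.
After rounding ($10): Unit 5B $2,550; Unit 3B $1,640; Unit 2C $1,730; Unit 3A $1,220. Sum = $7,140.
No rounding difference to absorb.

Unit 5B: $2,550 · Unit 3B: $1,640 · Unit 2C: $1,730 · Unit 3A: $1,220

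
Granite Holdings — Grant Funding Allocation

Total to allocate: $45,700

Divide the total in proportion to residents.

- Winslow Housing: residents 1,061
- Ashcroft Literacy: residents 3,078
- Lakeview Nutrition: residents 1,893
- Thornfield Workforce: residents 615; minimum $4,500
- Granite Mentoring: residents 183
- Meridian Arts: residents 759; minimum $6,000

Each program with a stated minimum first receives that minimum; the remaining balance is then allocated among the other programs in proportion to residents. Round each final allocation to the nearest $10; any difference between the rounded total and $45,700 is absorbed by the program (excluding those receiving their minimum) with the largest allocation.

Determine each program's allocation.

Guaranteed amounts: Thornfield Workforce $4,500; Meridian Arts $6,000. Remaining pool $35,200.
Remaining pool split over remaining residents 6,215: Winslow Housing 6,009.20 → $6,010; Ashcroft Literacy 17,432.92 → $17,430; Lakeview Nutrition 10,721.42 → $10,720; Granite Mentoring 1,036.46 → $1,040.

Winslow Housing: $6,010 · Ashcroft Literacy: $17,430 · Lakeview Nutrition: $10,720 · Thornfield Workforce: $4,500 · Granite Mentoring: $1,040 · Meridian Arts: $6,000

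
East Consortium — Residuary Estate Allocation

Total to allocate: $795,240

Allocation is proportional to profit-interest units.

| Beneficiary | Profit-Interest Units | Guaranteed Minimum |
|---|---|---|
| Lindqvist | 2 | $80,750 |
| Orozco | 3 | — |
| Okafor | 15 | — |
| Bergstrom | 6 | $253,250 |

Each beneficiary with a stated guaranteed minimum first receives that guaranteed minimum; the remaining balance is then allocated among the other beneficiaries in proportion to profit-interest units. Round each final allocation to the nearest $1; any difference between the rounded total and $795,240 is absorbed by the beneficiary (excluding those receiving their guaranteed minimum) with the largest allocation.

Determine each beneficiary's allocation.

Lindqvist: $80,750 · Orozco: $76,873 · Okafor: $384,367 · Bergstrom: $253,250

Guaranteed amounts: Lindqvist $80,750; Bergstrom $253,250. Remaining pool $461,240.
Remaining pool split over remaining profit-interest units 18: Orozco 76,873.33 → $76,873; Okafor 384,366.67 → $384,367.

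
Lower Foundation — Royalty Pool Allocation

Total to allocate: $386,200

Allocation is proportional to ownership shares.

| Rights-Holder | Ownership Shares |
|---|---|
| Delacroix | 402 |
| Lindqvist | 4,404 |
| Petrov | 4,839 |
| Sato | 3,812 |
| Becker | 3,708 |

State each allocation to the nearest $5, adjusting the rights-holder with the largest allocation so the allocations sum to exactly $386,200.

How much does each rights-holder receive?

Delacroix: $9,045; Lindqvist: $99,085; Petrov: $108,880; Sato: $85,765; Becker: $83,425

Total ownership shares = 17,165.
Unrounded shares: Delacroix 402/17,165 × $386,200 = 9,044.71; Lindqvist 4,404/17,165 × $386,200 = 99,086.79; Petrov 4,839/17,165 × $386,200 = 108,873.98; Sato 3,812/17,165 × $386,200 = 85,767.22; Becker 3,708/17,165 × $386,200 = 83,427.30.
At nearest $5: Delacroix $9,045; Lindqvist $99,085; Petrov $108,875; Sato $85,765; Becker $83,425. Sum = $386,195.
Difference $386,200 − $386,195 = +$5 applied to largest allocation (Petrov): Petrov becomes $108,880.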